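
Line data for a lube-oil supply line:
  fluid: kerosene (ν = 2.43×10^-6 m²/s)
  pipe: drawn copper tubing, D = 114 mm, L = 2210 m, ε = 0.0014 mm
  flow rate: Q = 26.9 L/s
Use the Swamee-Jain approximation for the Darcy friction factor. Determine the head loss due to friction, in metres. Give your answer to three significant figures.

V = 4Q/(πD²) = 4·0.0269/(π·0.114²) = 2.635 m/s
Re = VD/ν = 2.635·0.114/2.43×10^-6 = 1.24×10^5 → turbulent
ε/D = 0.0014/114 = 1.23×10^-5
Swamee-Jain: f = 0.01718
h_f = f(L/D)V²/(2g) = 0.01718·(2210/0.114)·2.635²/(2·9.81) = 117.9 m

h_f ≈ 118 m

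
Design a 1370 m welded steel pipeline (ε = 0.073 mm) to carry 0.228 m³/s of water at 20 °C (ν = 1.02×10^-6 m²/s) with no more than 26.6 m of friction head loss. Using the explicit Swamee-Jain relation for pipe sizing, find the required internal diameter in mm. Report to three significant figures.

D ≈ 324 mm

Swamee-Jain (Type III): D = 0.66·[ε^1.25·(LQ²/(gh_f))^4.75 + ν·Q^9.4·(L/(gh_f))^5.2]^0.04
LQ²/(gh_f) = 0.2729; L/(gh_f) = 5.250
Term 1 = ε^1.25·(…)^4.75 = 1.41×10^-8; Term 2 = ν·Q^9.4·(…)^5.2 = 5.22×10^-9
D = 0.66·(1.41×10^-8 + 5.22×10^-9)^0.04 = 0.3244 m = 324 mm
Check: V = 2.76 m/s, Re = 8.77×10^5, f = 0.01515, h_f = 24.8 m ≈ 26.6 m ✓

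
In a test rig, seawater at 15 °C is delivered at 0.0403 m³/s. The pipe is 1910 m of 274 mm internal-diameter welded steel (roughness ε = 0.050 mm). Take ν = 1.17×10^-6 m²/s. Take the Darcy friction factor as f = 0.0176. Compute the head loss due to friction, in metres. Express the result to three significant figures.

V = 4Q/(πD²) = 4·0.0403/(π·0.274²) = 0.6835 m/s
h_f = f(L/D)V²/(2g) = 0.01760·(1910/0.274)·0.6835²/(2·9.81) = 2.921 m

h_f ≈ 2.92 m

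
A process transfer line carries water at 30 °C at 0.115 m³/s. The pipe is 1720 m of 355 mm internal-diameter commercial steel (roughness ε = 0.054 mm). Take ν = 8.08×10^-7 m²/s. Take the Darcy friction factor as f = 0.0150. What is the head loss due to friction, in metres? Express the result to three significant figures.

h_f ≈ 5.00 m

V = 4Q/(πD²) = 4·0.115/(π·0.355²) = 1.162 m/s
h_f = f(L/D)V²/(2g) = 0.01500·(1720/0.355)·1.162²/(2·9.81) = 5.000 m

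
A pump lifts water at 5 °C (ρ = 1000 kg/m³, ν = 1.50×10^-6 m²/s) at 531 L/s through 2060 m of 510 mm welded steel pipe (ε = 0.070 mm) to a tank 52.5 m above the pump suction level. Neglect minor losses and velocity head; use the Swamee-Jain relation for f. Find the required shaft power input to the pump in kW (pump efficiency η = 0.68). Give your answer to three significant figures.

V = 4Q/(πD²) = 2.599 m/s; Re = 8.84×10^5; ε/D = 1.37×10^-4; f = 0.01415
h_f = f(L/D)V²/2g = 19.68 m
Total head H = z + h_f = 52.5 + 19.68 = 72.18 m
P_hyd = ρgQH = 1000·9.81·0.531·72.18 = 376.0 kW
P_shaft = P_hyd/η = 376.0/0.68 = 553.0 kW

P_shaft ≈ 553 kW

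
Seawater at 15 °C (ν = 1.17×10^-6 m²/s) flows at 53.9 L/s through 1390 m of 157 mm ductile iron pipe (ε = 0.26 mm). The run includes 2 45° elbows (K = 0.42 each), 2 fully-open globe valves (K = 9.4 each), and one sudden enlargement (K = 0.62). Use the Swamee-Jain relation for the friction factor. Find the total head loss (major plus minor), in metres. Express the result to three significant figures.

V = 4Q/(πD²) = 2.784 m/s; V²/2g = 0.3951 m
Re = 3.74×10^5, ε/D = 0.00166 → f = 0.02298 (Swamee-Jain)
Major: h_f = f(L/D)·V²/2g = 0.02298·8854·0.3951 = 80.38 m
Minor: ΣK = 20.3; h_m = ΣK·V²/2g = 8.005 m
Total H_L = 80.38 + 8.005 = 88.38 m

H_L ≈ 88.4 m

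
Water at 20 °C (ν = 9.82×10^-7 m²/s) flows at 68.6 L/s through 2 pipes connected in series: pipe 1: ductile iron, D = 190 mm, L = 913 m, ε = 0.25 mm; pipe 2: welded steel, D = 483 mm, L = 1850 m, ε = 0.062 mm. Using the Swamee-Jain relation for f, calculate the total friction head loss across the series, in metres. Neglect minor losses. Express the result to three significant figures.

H ≈ 31.5 m

Pipe 1: V = 2.420 m/s, Re = 4.68×10^5, ε/D = 0.00132, f = 0.02166, h_1 = f(L/D)V²/2g = 31.06 m
Pipe 2: V = 0.3744 m/s, Re = 1.84×10^5, ε/D = 1.28×10^-4, f = 0.01682, h_2 = f(L/D)V²/2g = 0.4602 m
Series → Q common, losses add: H = Σh = 31.52 m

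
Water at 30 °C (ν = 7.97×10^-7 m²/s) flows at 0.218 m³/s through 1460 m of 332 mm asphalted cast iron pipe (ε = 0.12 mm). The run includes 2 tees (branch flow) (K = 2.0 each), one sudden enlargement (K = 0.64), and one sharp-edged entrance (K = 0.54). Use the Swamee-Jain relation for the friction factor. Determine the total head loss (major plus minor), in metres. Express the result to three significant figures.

V = 4Q/(πD²) = 2.518 m/s; V²/2g = 0.3232 m
Re = 1.05×10^6, ε/D = 3.61×10^-4 → f = 0.01625 (Swamee-Jain)
Major: h_f = f(L/D)·V²/2g = 0.01625·4398·0.3232 = 23.10 m
Minor: ΣK = 5.18; h_m = ΣK·V²/2g = 1.674 m
Total H_L = 23.10 + 1.674 = 24.77 m

H_L ≈ 24.8 m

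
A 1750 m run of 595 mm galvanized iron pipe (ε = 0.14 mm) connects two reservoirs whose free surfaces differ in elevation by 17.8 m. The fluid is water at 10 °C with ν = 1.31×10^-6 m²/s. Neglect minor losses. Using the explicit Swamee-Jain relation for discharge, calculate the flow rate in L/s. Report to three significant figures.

Swamee-Jain (Type II): Q = -0.965·√(gD⁵h_f/L)·ln[ε/(3.7D) + √(3.17ν²L/(gD³h_f))]
√(gD⁵h_f/L) = √(9.81·0.595⁵·17.8/1750) = 0.08626
ε/(3.7D) = 6.36×10^-5; √(3.17ν²L/(gD³h_f)) = 1.61×10^-5
Q = -0.965·0.08626·ln(7.968×10^-5) = 0.7856 m³/s
Check: V = 2.83 m/s, Re = 1.28×10^6, f = 0.01497, h_f = 17.9 m ≈ 17.8 m ✓

Q ≈ 786 L/s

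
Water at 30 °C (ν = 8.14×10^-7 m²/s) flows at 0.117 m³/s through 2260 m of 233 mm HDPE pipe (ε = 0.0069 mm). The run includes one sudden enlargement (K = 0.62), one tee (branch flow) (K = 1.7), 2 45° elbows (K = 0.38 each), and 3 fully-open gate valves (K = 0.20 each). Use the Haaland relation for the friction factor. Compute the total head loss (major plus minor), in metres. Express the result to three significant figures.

V = 4Q/(πD²) = 2.744 m/s; V²/2g = 0.3838 m
Re = 7.85×10^5, ε/D = 2.96×10^-5 → f = 0.01255 (Haaland)
Major: h_f = f(L/D)·V²/2g = 0.01255·9700·0.3838 = 46.72 m
Minor: ΣK = 3.68; h_m = ΣK·V²/2g = 1.412 m
Total H_L = 46.72 + 1.412 = 48.13 m

H_L ≈ 48.1 m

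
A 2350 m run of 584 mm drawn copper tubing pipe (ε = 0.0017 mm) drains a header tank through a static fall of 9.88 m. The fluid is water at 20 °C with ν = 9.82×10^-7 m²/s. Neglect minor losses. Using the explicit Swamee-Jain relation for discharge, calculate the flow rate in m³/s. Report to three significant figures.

Q ≈ 0.552 m³/s

Swamee-Jain (Type II): Q = -0.965·√(gD⁵h_f/L)·ln[ε/(3.7D) + √(3.17ν²L/(gD³h_f))]
√(gD⁵h_f/L) = √(9.81·0.584⁵·9.88/2350) = 0.05293
ε/(3.7D) = 7.87×10^-7; √(3.17ν²L/(gD³h_f)) = 1.93×10^-5
Q = -0.965·0.05293·ln(2.008×10^-5) = 0.5525 m³/s
Check: V = 2.06 m/s, Re = 1.23×10^6, f = 0.01130, h_f = 9.86 m ≈ 9.88 m ✓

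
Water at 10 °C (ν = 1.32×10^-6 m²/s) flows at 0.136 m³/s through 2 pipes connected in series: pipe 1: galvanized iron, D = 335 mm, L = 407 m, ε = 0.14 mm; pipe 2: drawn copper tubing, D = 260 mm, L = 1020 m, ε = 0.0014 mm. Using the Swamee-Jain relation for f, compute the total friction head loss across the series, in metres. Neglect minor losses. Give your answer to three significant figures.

Pipe 1: V = 1.543 m/s, Re = 3.92×10^5, ε/D = 4.18×10^-4, f = 0.01750, h_1 = f(L/D)V²/2g = 2.580 m
Pipe 2: V = 2.562 m/s, Re = 5.05×10^5, ε/D = 5.38×10^-6, f = 0.01316, h_2 = f(L/D)V²/2g = 17.26 m
Series → Q common, losses add: H = Σh = 19.84 m

H ≈ 19.8 m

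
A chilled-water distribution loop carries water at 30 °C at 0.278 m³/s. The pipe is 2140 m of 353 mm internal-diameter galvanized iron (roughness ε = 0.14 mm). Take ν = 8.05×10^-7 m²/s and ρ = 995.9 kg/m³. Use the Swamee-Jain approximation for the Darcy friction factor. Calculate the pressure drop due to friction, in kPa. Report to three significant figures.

Δp ≈ 400 kPa

V = 4Q/(πD²) = 4·0.278/(π·0.353²) = 2.841 m/s
Re = VD/ν = 2.841·0.353/8.05×10^-7 = 1.25×10^6 → turbulent
ε/D = 0.14/353 = 3.97×10^-4
Swamee-Jain: f = 0.01644
h_f = f(L/D)V²/(2g) = 0.01644·(2140/0.353)·2.841²/(2·9.81) = 40.98 m
Δp = ρg·h_f = 995.9·9.81·40.98 = 400.4 kPa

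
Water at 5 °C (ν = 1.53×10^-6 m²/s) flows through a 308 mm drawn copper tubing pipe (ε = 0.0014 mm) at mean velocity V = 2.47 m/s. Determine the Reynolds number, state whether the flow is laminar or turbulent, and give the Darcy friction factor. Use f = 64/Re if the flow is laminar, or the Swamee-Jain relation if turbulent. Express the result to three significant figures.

Re ≈ 4.97×10^5; turbulent; f ≈ 0.0132

Re = VD/ν = 2.470·0.308/1.53×10^-6 = 4.97×10^5
Re > 4000 → turbulent; ε/D = 4.55×10^-6
Swamee-Jain: f = 0.01318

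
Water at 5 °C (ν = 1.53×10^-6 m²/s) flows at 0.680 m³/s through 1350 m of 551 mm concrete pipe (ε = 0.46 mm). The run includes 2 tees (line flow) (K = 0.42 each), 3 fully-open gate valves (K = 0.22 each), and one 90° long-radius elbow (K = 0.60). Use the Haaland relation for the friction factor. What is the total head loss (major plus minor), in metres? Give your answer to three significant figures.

H_L ≈ 20.3 m

V = 4Q/(πD²) = 2.852 m/s; V²/2g = 0.4145 m
Re = 1.03×10^6, ε/D = 8.35×10^-4 → f = 0.01913 (Haaland)
Major: h_f = f(L/D)·V²/2g = 0.01913·2450·0.4145 = 19.43 m
Minor: ΣK = 2.10; h_m = ΣK·V²/2g = 0.8705 m
Total H_L = 19.43 + 0.8705 = 20.30 m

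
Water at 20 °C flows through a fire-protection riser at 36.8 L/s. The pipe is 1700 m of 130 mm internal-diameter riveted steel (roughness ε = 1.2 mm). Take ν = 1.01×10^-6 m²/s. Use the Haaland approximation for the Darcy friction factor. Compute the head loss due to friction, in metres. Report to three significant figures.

h_f ≈ 190 m

V = 4Q/(πD²) = 4·0.0368/(π·0.130²) = 2.772 m/s
Re = VD/ν = 2.772·0.130/1.01×10^-6 = 3.57×10^5 → turbulent
ε/D = 1.2/130 = 0.00923
Haaland: f = 0.03714
h_f = f(L/D)V²/(2g) = 0.03714·(1700/0.130)·2.772²/(2·9.81) = 190.3 m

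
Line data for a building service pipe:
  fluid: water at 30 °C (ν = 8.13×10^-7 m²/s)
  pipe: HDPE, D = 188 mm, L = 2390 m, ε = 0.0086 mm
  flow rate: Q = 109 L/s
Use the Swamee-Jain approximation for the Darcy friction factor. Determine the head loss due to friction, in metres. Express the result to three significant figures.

h_f ≈ 127 m

V = 4Q/(πD²) = 4·0.109/(π·0.188²) = 3.927 m/s
Re = VD/ν = 3.927·0.188/8.13×10^-7 = 9.08×10^5 → turbulent
ε/D = 0.0086/188 = 4.57×10^-5
Swamee-Jain: f = 0.01275
h_f = f(L/D)V²/(2g) = 0.01275·(2390/0.188)·3.927²/(2·9.81) = 127.4 m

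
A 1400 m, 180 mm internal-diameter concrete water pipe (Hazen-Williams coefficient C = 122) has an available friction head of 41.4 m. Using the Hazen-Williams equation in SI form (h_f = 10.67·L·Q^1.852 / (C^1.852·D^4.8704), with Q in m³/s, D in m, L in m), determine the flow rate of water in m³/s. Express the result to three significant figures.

Rearranging: Q = [h_f·C^1.852·D^4.8704 / (10.67·L)]^(1/1.852)
Q = [41.4·122^1.852·0.180^4.8704 / (10.67·1400)]^0.540 = 0.05585 m³/s

Q ≈ 0.0559 m³/s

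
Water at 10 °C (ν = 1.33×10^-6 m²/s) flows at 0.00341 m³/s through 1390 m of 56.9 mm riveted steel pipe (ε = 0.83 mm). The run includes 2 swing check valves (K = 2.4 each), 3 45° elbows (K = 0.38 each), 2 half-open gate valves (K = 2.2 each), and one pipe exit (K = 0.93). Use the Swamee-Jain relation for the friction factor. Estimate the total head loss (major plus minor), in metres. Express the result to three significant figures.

H_L ≈ 100 m

V = 4Q/(πD²) = 1.341 m/s; V²/2g = 0.09166 m
Re = 5.74×10^4, ε/D = 0.0146 → f = 0.04442 (Swamee-Jain)
Major: h_f = f(L/D)·V²/2g = 0.04442·24429·0.09166 = 99.45 m
Minor: ΣK = 11.3; h_m = ΣK·V²/2g = 1.033 m
Total H_L = 99.45 + 1.033 = 100.5 m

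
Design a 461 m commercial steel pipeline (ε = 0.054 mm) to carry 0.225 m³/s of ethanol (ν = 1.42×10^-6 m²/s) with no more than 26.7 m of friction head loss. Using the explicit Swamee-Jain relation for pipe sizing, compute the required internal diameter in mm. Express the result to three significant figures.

D ≈ 259 mm

Swamee-Jain (Type III): D = 0.66·[ε^1.25·(LQ²/(gh_f))^4.75 + ν·Q^9.4·(L/(gh_f))^5.2]^0.04
LQ²/(gh_f) = 0.08910; L/(gh_f) = 1.760
Term 1 = ε^1.25·(…)^4.75 = 4.76×10^-11; Term 2 = ν·Q^9.4·(…)^5.2 = 2.19×10^-11
D = 0.66·(4.76×10^-11 + 2.19×10^-11)^0.04 = 0.2589 m = 259 mm
Check: V = 4.27 m/s, Re = 7.79×10^5, f = 0.01509, h_f = 25.0 m ≈ 26.7 m ✓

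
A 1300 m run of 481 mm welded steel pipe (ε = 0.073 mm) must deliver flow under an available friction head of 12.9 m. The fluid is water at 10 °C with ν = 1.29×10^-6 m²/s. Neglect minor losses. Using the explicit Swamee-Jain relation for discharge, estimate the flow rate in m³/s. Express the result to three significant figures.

Q ≈ 0.467 m³/s

Swamee-Jain (Type II): Q = -0.965·√(gD⁵h_f/L)·ln[ε/(3.7D) + √(3.17ν²L/(gD³h_f))]
√(gD⁵h_f/L) = √(9.81·0.481⁵·12.9/1300) = 0.05006
ε/(3.7D) = 4.10×10^-5; √(3.17ν²L/(gD³h_f)) = 2.21×10^-5
Q = -0.965·0.05006·ln(6.309×10^-5) = 0.4672 m³/s
Check: V = 2.57 m/s, Re = 9.59×10^5, f = 0.01425, h_f = 13.0 m ≈ 12.9 m ✓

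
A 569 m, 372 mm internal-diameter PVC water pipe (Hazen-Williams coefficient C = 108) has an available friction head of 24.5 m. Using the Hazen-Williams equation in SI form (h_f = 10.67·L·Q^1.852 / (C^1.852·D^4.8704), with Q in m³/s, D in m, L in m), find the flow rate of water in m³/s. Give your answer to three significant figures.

Q ≈ 0.409 m³/s

Rearranging: Q = [h_f·C^1.852·D^4.8704 / (10.67·L)]^(1/1.852)
Q = [24.5·108^1.852·0.372^4.8704 / (10.67·569)]^0.540 = 0.4086 m³/s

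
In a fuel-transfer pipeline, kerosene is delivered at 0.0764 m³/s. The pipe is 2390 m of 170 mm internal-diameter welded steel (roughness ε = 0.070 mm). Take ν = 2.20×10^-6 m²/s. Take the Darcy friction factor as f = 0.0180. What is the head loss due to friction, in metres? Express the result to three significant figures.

h_f ≈ 146 m

V = 4Q/(πD²) = 4·0.0764/(π·0.170²) = 3.366 m/s
h_f = f(L/D)V²/(2g) = 0.01800·(2390/0.170)·3.366²/(2·9.81) = 146.1 m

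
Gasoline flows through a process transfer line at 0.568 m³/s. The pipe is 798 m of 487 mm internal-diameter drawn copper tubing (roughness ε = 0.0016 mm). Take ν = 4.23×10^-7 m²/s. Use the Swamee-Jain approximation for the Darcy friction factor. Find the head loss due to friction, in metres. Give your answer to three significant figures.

h_f ≈ 7.52 m

V = 4Q/(πD²) = 4·0.568/(π·0.487²) = 3.049 m/s
Re = VD/ν = 3.049·0.487/4.23×10^-7 = 3.51×10^6 → turbulent
ε/D = 0.0016/487 = 3.29×10^-6
Swamee-Jain: f = 0.009678
h_f = f(L/D)V²/(2g) = 0.009678·(798/0.487)·3.049²/(2·9.81) = 7.515 m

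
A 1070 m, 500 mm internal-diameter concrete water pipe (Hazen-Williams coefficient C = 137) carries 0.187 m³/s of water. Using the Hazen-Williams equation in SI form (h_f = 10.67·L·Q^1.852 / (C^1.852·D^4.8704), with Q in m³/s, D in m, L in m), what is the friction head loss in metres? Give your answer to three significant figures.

h_f ≈ 1.65 m

h_f = 10.67·1070·0.187^1.852 / (137^1.852·0.500^4.8704) = 1.652 m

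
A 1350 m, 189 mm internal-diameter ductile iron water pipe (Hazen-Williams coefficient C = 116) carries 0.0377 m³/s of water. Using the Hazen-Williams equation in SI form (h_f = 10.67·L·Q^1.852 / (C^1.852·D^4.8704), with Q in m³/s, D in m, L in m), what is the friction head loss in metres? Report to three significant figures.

h_f ≈ 16.7 m

h_f = 10.67·1350·0.0377^1.852 / (116^1.852·0.189^4.8704) = 16.69 m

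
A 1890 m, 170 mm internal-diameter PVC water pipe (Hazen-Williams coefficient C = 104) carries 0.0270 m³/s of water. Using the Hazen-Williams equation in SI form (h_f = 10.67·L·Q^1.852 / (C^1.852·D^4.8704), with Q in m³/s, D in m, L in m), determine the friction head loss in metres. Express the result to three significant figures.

h_f = 10.67·1890·0.0270^1.852 / (104^1.852·0.170^4.8704) = 25.82 m

h_f ≈ 25.8 m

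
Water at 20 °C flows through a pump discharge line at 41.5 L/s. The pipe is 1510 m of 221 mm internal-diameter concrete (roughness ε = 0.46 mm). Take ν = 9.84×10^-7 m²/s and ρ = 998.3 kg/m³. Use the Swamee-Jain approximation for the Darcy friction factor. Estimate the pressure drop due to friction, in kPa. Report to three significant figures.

V = 4Q/(πD²) = 4·0.0415/(π·0.221²) = 1.082 m/s
Re = VD/ν = 1.082·0.221/9.84×10^-7 = 2.43×10^5 → turbulent
ε/D = 0.46/221 = 0.00208
Swamee-Jain: f = 0.02455
h_f = f(L/D)V²/(2g) = 0.02455·(1510/0.221)·1.082²/(2·9.81) = 10.01 m
Δp = ρg·h_f = 998.3·9.81·10.01 = 98.01 kPa

Δp ≈ 98.0 kPa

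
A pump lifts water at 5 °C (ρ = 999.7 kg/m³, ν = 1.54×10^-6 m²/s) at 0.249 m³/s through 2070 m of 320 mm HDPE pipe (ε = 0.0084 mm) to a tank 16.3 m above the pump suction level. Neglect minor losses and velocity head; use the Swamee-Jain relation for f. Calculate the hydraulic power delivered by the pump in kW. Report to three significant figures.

P_hyd ≈ 140 kW

V = 4Q/(πD²) = 3.096 m/s; Re = 6.43×10^5; ε/D = 2.62×10^-5; f = 0.01299
h_f = f(L/D)V²/2g = 41.07 m
Total head H = z + h_f = 16.3 + 41.07 = 57.37 m
P_hyd = ρgQH = 999.7·9.81·0.249·57.37 = 140.1 kW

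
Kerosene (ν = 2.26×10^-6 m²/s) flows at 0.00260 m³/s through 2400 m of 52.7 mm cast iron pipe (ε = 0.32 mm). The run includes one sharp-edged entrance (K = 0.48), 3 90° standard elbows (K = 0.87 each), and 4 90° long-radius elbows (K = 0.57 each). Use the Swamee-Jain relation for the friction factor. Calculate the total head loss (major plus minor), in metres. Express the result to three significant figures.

V = 4Q/(πD²) = 1.192 m/s; V²/2g = 0.07241 m
Re = 2.78×10^4, ε/D = 0.00607 → f = 0.03548 (Swamee-Jain)
Major: h_f = f(L/D)·V²/2g = 0.03548·45541·0.07241 = 117.0 m
Minor: ΣK = 5.37; h_m = ΣK·V²/2g = 0.3889 m
Total H_L = 117.0 + 0.3889 = 117.4 m

H_L ≈ 117 m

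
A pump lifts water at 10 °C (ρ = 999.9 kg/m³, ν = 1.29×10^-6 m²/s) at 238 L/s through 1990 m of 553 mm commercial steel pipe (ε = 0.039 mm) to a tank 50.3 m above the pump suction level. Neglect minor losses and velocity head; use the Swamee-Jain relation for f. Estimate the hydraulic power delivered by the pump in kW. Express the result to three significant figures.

P_hyd ≈ 123 kW

V = 4Q/(πD²) = 0.9909 m/s; Re = 4.25×10^5; ε/D = 7.05×10^-5; f = 0.01441
h_f = f(L/D)V²/2g = 2.596 m
Total head H = z + h_f = 50.3 + 2.596 = 52.90 m
P_hyd = ρgQH = 999.9·9.81·0.238·52.90 = 123.5 kW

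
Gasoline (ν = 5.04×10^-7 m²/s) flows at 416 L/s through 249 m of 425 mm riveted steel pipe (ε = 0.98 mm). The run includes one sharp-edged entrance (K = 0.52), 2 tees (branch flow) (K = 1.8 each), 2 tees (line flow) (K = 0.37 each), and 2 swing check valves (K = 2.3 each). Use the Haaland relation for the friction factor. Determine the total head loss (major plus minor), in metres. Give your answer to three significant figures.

H_L ≈ 10.4 m

V = 4Q/(πD²) = 2.932 m/s; V²/2g = 0.4383 m
Re = 2.47×10^6, ε/D = 0.00231 → f = 0.02444 (Haaland)
Major: h_f = f(L/D)·V²/2g = 0.02444·585.9·0.4383 = 6.276 m
Minor: ΣK = 9.46; h_m = ΣK·V²/2g = 4.146 m
Total H_L = 6.276 + 4.146 = 10.42 m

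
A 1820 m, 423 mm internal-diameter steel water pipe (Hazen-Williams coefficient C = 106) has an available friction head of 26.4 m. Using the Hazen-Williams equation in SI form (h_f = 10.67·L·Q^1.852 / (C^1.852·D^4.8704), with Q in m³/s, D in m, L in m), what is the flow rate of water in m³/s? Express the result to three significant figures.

Rearranging: Q = [h_f·C^1.852·D^4.8704 / (10.67·L)]^(1/1.852)
Q = [26.4·106^1.852·0.423^4.8704 / (10.67·1820)]^0.540 = 0.3125 m³/s

Q ≈ 0.312 m³/s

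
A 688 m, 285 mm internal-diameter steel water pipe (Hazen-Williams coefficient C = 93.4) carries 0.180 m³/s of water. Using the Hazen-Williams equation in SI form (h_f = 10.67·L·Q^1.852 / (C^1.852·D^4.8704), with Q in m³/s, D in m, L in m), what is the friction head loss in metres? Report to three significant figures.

h_f = 10.67·688·0.180^1.852 / (93.4^1.852·0.285^4.8704) = 31.09 m

h_f ≈ 31.1 m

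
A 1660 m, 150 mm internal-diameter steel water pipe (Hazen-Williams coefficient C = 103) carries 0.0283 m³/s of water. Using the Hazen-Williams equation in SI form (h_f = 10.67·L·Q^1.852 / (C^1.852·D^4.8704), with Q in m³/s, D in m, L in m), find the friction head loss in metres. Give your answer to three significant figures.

h_f ≈ 46.3 m

h_f = 10.67·1660·0.0283^1.852 / (103^1.852·0.150^4.8704) = 46.34 m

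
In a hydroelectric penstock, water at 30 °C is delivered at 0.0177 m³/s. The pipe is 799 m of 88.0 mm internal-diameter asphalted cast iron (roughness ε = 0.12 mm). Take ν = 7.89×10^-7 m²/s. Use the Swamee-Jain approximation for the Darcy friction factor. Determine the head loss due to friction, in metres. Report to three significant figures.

V = 4Q/(πD²) = 4·0.0177/(π·0.0880²) = 2.910 m/s
Re = VD/ν = 2.910·0.0880/7.89×10^-7 = 3.25×10^5 → turbulent
ε/D = 0.12/88.0 = 0.00136
Swamee-Jain: f = 0.02208
h_f = f(L/D)V²/(2g) = 0.02208·(799/0.0880)·2.910²/(2·9.81) = 86.53 m

h_f ≈ 86.5 m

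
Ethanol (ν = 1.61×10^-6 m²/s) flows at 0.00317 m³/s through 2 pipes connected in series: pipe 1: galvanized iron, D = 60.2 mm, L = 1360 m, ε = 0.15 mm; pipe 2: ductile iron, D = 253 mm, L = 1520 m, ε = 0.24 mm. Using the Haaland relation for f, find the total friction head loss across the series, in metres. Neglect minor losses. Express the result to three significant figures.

Pipe 1: V = 1.114 m/s, Re = 4.16×10^4, ε/D = 0.00249, f = 0.02783, h_1 = f(L/D)V²/2g = 39.74 m
Pipe 2: V = 0.06306 m/s, Re = 9910, ε/D = 9.49×10^-4, f = 0.03218, h_2 = f(L/D)V²/2g = 0.03918 m
Series → Q common, losses add: H = Σh = 39.78 m

H ≈ 39.8 m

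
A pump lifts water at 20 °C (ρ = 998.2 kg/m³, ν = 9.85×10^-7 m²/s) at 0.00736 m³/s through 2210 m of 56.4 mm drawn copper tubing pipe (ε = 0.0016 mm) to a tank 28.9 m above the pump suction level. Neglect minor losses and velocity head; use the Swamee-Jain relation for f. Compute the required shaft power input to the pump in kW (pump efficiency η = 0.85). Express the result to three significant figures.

V = 4Q/(πD²) = 2.946 m/s; Re = 1.69×10^5; ε/D = 2.84×10^-5; f = 0.01629
h_f = f(L/D)V²/2g = 282.4 m
Total head H = z + h_f = 28.9 + 282.4 = 311.3 m
P_hyd = ρgQH = 998.2·9.81·0.00736·311.3 = 22.44 kW
P_shaft = P_hyd/η = 22.44/0.85 = 26.40 kW

P_shaft ≈ 26.4 kW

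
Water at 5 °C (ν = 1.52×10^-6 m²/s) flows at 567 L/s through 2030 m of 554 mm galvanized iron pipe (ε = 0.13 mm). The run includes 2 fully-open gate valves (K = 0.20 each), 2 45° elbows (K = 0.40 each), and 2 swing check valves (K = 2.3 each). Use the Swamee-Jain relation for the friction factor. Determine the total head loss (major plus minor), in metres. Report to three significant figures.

V = 4Q/(πD²) = 2.352 m/s; V²/2g = 0.2820 m
Re = 8.57×10^5, ε/D = 2.35×10^-4 → f = 0.01526 (Swamee-Jain)
Major: h_f = f(L/D)·V²/2g = 0.01526·3664·0.2820 = 15.77 m
Minor: ΣK = 5.80; h_m = ΣK·V²/2g = 1.636 m
Total H_L = 15.77 + 1.636 = 17.41 m

H_L ≈ 17.4 m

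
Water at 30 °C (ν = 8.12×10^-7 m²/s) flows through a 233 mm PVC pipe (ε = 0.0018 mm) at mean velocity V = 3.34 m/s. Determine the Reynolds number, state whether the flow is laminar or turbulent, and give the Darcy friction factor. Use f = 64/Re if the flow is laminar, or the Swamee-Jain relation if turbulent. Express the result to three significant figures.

Re = VD/ν = 3.340·0.233/8.12×10^-7 = 9.58×10^5
Re > 4000 → turbulent; ε/D = 7.73×10^-6
Swamee-Jain: f = 0.01188

Re ≈ 9.58×10^5; turbulent; f ≈ 0.0119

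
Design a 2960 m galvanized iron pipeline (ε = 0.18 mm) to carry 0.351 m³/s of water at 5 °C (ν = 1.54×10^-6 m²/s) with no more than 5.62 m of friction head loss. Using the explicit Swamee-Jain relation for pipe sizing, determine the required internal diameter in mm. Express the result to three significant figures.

D ≈ 624 mm

Swamee-Jain (Type III): D = 0.66·[ε^1.25·(LQ²/(gh_f))^4.75 + ν·Q^9.4·(L/(gh_f))^5.2]^0.04
LQ²/(gh_f) = 6.615; L/(gh_f) = 53.69
Term 1 = ε^1.25·(…)^4.75 = 0.165; Term 2 = ν·Q^9.4·(…)^5.2 = 0.0811
D = 0.66·(0.165 + 0.0811)^0.04 = 0.6240 m = 624 mm
Check: V = 1.15 m/s, Re = 4.65×10^5, f = 0.01637, h_f = 5.21 m ≈ 5.62 m ✓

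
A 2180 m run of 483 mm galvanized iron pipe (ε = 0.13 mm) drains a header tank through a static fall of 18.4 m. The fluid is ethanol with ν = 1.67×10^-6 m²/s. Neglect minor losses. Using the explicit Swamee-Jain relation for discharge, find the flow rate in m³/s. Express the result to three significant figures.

Swamee-Jain (Type II): Q = -0.965·√(gD⁵h_f/L)·ln[ε/(3.7D) + √(3.17ν²L/(gD³h_f))]
√(gD⁵h_f/L) = √(9.81·0.483⁵·18.4/2180) = 0.04665
ε/(3.7D) = 7.27×10^-5; √(3.17ν²L/(gD³h_f)) = 3.08×10^-5
Q = -0.965·0.04665·ln(1.035×10^-4) = 0.4131 m³/s
Check: V = 2.25 m/s, Re = 6.52×10^5, f = 0.01584, h_f = 18.5 m ≈ 18.4 m ✓

Q ≈ 0.413 m³/s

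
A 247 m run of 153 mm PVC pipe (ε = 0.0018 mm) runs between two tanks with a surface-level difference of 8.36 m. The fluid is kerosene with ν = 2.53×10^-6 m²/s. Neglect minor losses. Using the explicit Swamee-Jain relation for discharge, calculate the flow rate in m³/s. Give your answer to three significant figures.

Q ≈ 0.0454 m³/s

Swamee-Jain (Type II): Q = -0.965·√(gD⁵h_f/L)·ln[ε/(3.7D) + √(3.17ν²L/(gD³h_f))]
√(gD⁵h_f/L) = √(9.81·0.153⁵·8.36/247) = 0.005276
ε/(3.7D) = 3.18×10^-6; √(3.17ν²L/(gD³h_f)) = 1.31×10^-4
Q = -0.965·0.005276·ln(1.338×10^-4) = 0.04541 m³/s
Check: V = 2.47 m/s, Re = 1.49×10^5, f = 0.01655, h_f = 8.31 m ≈ 8.36 m ✓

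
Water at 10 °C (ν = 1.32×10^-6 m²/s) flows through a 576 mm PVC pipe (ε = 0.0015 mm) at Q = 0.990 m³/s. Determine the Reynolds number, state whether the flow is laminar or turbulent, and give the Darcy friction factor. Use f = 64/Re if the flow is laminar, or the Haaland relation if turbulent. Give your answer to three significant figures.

V = 4Q/(πD²) = 3.799 m/s
Re = VD/ν = 3.799·0.576/1.32×10^-6 = 1.66×10^6
Re > 4000 → turbulent; ε/D = 2.60×10^-6
Haaland: f = 0.01072

Re ≈ 1.66×10^6; turbulent; f ≈ 0.0107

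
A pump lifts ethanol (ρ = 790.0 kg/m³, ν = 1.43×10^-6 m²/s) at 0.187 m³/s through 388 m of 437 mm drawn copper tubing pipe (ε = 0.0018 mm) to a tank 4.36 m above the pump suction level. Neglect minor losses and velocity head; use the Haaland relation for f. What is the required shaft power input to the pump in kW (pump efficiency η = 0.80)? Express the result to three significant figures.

V = 4Q/(πD²) = 1.247 m/s; Re = 3.81×10^5; ε/D = 4.12×10^-6; f = 0.01376
h_f = f(L/D)V²/2g = 0.9679 m
Total head H = z + h_f = 4.36 + 0.9679 = 5.328 m
P_hyd = ρgQH = 790.0·9.81·0.187·5.328 = 7.721 kW
P_shaft = P_hyd/η = 7.721/0.80 = 9.652 kW

P_shaft ≈ 9.65 kW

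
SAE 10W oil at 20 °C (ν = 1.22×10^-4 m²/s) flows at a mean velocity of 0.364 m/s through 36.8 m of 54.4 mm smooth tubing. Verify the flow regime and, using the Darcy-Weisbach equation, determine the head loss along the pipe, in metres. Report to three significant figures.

Re = VD/ν = 0.364·0.05440/1.22×10^-4 = 162 → laminar (Re < 2300)
f = 64/Re = 0.3943
h_f = f(L/D)V²/(2g) = 0.3943·(36.8/0.05440)·0.364²/(2·9.81) = 1.801 m

h_f ≈ 1.80 m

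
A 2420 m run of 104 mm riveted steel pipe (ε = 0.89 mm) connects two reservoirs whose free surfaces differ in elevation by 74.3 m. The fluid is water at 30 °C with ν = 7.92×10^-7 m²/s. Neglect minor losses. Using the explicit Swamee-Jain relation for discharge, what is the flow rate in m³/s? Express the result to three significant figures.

Swamee-Jain (Type II): Q = -0.965·√(gD⁵h_f/L)·ln[ε/(3.7D) + √(3.17ν²L/(gD³h_f))]
√(gD⁵h_f/L) = √(9.81·0.104⁵·74.3/2420) = 0.001914
ε/(3.7D) = 0.00231; √(3.17ν²L/(gD³h_f)) = 7.66×10^-5
Q = -0.965·0.001914·ln(0.002389) = 0.01115 m³/s
Check: V = 1.31 m/s, Re = 1.72×10^5, f = 0.03655, h_f = 74.7 m ≈ 74.3 m ✓

Q ≈ 0.0112 m³/s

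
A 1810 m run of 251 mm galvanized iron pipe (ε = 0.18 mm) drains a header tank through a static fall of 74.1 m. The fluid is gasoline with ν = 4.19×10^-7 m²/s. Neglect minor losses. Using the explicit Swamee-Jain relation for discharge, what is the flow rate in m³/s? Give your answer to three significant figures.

Q ≈ 0.164 m³/s

Swamee-Jain (Type II): Q = -0.965·√(gD⁵h_f/L)·ln[ε/(3.7D) + √(3.17ν²L/(gD³h_f))]
√(gD⁵h_f/L) = √(9.81·0.251⁵·74.1/1810) = 0.02000
ε/(3.7D) = 1.94×10^-4; √(3.17ν²L/(gD³h_f)) = 9.36×10^-6
Q = -0.965·0.02000·ln(2.032×10^-4) = 0.1641 m³/s
Check: V = 3.32 m/s, Re = 1.99×10^6, f = 0.01840, h_f = 74.4 m ≈ 74.1 m ✓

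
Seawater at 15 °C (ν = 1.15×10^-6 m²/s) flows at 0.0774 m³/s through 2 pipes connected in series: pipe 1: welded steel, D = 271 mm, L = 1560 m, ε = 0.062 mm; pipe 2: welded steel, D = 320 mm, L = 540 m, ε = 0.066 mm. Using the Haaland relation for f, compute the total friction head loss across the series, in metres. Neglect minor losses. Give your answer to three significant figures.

H ≈ 9.86 m

Pipe 1: V = 1.342 m/s, Re = 3.16×10^5, ε/D = 2.29×10^-4, f = 0.01620, h_1 = f(L/D)V²/2g = 8.556 m
Pipe 2: V = 0.9624 m/s, Re = 2.68×10^5, ε/D = 2.06×10^-4, f = 0.01632, h_2 = f(L/D)V²/2g = 1.300 m
Series → Q common, losses add: H = Σh = 9.856 m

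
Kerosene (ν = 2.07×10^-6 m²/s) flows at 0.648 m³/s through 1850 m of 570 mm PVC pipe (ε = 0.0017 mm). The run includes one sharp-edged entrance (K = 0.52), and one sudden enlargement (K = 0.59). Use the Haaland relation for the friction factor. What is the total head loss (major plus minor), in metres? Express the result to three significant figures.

V = 4Q/(πD²) = 2.539 m/s; V²/2g = 0.3287 m
Re = 6.99×10^5, ε/D = 2.98×10^-6 → f = 0.01235 (Haaland)
Major: h_f = f(L/D)·V²/2g = 0.01235·3246·0.3287 = 13.18 m
Minor: ΣK = 1.11; h_m = ΣK·V²/2g = 0.3648 m
Total H_L = 13.18 + 0.3648 = 13.54 m

H_L ≈ 13.5 m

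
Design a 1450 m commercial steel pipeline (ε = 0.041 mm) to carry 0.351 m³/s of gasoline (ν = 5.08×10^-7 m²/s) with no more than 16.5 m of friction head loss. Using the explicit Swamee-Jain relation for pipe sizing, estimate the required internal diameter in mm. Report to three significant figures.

Swamee-Jain (Type III): D = 0.66·[ε^1.25·(LQ²/(gh_f))^4.75 + ν·Q^9.4·(L/(gh_f))^5.2]^0.04
LQ²/(gh_f) = 1.104; L/(gh_f) = 8.958
Term 1 = ε^1.25·(…)^4.75 = 5.24×10^-6; Term 2 = ν·Q^9.4·(…)^5.2 = 2.42×10^-6
D = 0.66·(5.24×10^-6 + 2.42×10^-6)^0.04 = 0.4120 m = 412 mm
Check: V = 2.63 m/s, Re = 2.14×10^6, f = 0.01282, h_f = 15.9 m ≈ 16.5 m ✓

D ≈ 412 mm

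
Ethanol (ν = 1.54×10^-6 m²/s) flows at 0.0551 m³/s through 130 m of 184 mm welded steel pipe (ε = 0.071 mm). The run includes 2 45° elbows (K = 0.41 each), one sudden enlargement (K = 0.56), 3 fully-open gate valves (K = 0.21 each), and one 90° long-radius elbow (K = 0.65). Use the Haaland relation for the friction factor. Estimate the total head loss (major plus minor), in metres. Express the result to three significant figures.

V = 4Q/(πD²) = 2.072 m/s; V²/2g = 0.2189 m
Re = 2.48×10^5, ε/D = 3.86×10^-4 → f = 0.01766 (Haaland)
Major: h_f = f(L/D)·V²/2g = 0.01766·706.5·0.2189 = 2.730 m
Minor: ΣK = 2.66; h_m = ΣK·V²/2g = 0.5821 m
Total H_L = 2.730 + 0.5821 = 3.312 m

H_L ≈ 3.31 m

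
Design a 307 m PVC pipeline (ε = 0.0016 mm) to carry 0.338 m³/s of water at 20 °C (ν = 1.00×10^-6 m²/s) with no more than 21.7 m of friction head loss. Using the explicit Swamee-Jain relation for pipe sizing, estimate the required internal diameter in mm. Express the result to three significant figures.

D ≈ 273 mm

Swamee-Jain (Type III): D = 0.66·[ε^1.25·(LQ²/(gh_f))^4.75 + ν·Q^9.4·(L/(gh_f))^5.2]^0.04
LQ²/(gh_f) = 0.1648; L/(gh_f) = 1.442
Term 1 = ε^1.25·(…)^4.75 = 1.08×10^-11; Term 2 = ν·Q^9.4·(…)^5.2 = 2.50×10^-10
D = 0.66·(1.08×10^-11 + 2.50×10^-10)^0.04 = 0.2730 m = 273 mm
Check: V = 5.77 m/s, Re = 1.58×10^6, f = 0.01096, h_f = 20.9 m ≈ 21.7 m ✓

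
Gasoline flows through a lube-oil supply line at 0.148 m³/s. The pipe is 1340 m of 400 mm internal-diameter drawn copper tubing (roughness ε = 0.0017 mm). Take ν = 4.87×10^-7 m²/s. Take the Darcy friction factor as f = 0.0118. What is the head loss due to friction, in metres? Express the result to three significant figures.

V = 4Q/(πD²) = 4·0.148/(π·0.400²) = 1.178 m/s
h_f = f(L/D)V²/(2g) = 0.01180·(1340/0.400)·1.178²/(2·9.81) = 2.795 m

h_f ≈ 2.79 m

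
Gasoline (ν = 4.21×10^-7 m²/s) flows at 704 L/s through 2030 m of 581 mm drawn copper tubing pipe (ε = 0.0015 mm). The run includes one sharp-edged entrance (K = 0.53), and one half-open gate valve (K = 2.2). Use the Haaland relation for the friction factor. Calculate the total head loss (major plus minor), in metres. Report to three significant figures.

V = 4Q/(πD²) = 2.655 m/s; V²/2g = 0.3594 m
Re = 3.66×10^6, ε/D = 2.58×10^-6 → f = 0.009524 (Haaland)
Major: h_f = f(L/D)·V²/2g = 0.009524·3494·0.3594 = 11.96 m
Minor: ΣK = 2.73; h_m = ΣK·V²/2g = 0.9811 m
Total H_L = 11.96 + 0.9811 = 12.94 m

H_L ≈ 12.9 m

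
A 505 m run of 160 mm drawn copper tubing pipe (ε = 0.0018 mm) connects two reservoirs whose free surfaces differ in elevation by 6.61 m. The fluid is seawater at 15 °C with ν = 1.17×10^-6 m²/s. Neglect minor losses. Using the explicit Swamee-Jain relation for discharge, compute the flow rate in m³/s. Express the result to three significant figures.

Swamee-Jain (Type II): Q = -0.965·√(gD⁵h_f/L)·ln[ε/(3.7D) + √(3.17ν²L/(gD³h_f))]
√(gD⁵h_f/L) = √(9.81·0.160⁵·6.61/505) = 0.003669
ε/(3.7D) = 3.04×10^-6; √(3.17ν²L/(gD³h_f)) = 9.08×10^-5
Q = -0.965·0.003669·ln(9.387×10^-5) = 0.03284 m³/s
Check: V = 1.63 m/s, Re = 2.23×10^5, f = 0.01531, h_f = 6.57 m ≈ 6.61 m ✓

Q ≈ 0.0328 m³/s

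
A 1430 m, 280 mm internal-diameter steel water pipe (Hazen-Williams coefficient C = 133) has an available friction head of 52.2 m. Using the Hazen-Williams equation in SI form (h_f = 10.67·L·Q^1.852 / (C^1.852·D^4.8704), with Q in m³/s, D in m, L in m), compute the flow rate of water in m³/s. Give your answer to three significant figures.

Q ≈ 0.218 m³/s

Rearranging: Q = [h_f·C^1.852·D^4.8704 / (10.67·L)]^(1/1.852)
Q = [52.2·133^1.852·0.280^4.8704 / (10.67·1430)]^0.540 = 0.2180 m³/s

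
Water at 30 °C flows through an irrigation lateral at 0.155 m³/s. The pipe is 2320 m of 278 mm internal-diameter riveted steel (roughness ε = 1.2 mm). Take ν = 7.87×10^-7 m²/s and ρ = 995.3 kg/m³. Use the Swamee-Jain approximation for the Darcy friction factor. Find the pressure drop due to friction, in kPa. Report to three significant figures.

Δp ≈ 792 kPa

V = 4Q/(πD²) = 4·0.155/(π·0.278²) = 2.554 m/s
Re = VD/ν = 2.554·0.278/7.87×10^-7 = 9.02×10^5 → turbulent
ε/D = 1.2/278 = 0.00432
Swamee-Jain: f = 0.02924
h_f = f(L/D)V²/(2g) = 0.02924·(2320/0.278)·2.554²/(2·9.81) = 81.11 m
Δp = ρg·h_f = 995.3·9.81·81.11 = 792.0 kPa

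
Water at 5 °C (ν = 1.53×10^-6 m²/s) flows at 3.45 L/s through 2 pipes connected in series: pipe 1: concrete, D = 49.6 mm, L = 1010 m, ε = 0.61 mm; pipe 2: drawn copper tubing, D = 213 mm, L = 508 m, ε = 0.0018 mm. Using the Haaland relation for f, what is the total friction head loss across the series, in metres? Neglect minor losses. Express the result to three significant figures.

Pipe 1: V = 1.786 m/s, Re = 5.79×10^4, ε/D = 0.0123, f = 0.04163, h_1 = f(L/D)V²/2g = 137.8 m
Pipe 2: V = 0.09682 m/s, Re = 1.35×10^4, ε/D = 8.45×10^-6, f = 0.02851, h_2 = f(L/D)V²/2g = 0.03249 m
Series → Q common, losses add: H = Σh = 137.8 m

H ≈ 138 m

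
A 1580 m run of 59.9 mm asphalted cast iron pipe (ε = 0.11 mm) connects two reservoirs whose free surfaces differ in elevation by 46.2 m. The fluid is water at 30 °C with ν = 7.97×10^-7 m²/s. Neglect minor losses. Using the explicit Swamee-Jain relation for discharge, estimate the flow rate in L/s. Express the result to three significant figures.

Swamee-Jain (Type II): Q = -0.965·√(gD⁵h_f/L)·ln[ε/(3.7D) + √(3.17ν²L/(gD³h_f))]
√(gD⁵h_f/L) = √(9.81·0.0599⁵·46.2/1580) = 4.703×10^-4
ε/(3.7D) = 4.96×10^-4; √(3.17ν²L/(gD³h_f)) = 1.81×10^-4
Q = -0.965·4.703×10^-4·ln(6.770×10^-4) = 0.003312 m³/s
Check: V = 1.18 m/s, Re = 8.83×10^4, f = 0.02511, h_f = 46.6 m ≈ 46.2 m ✓

Q ≈ 3.31 L/s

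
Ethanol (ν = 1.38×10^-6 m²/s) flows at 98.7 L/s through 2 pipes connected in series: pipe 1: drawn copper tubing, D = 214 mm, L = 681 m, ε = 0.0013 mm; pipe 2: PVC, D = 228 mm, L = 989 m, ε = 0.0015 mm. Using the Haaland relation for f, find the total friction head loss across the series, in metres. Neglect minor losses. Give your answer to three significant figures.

H ≈ 34.2 m

Pipe 1: V = 2.744 m/s, Re = 4.26×10^5, ε/D = 6.07×10^-6, f = 0.01351, h_1 = f(L/D)V²/2g = 16.50 m
Pipe 2: V = 2.417 m/s, Re = 3.99×10^5, ε/D = 6.58×10^-6, f = 0.01367, h_2 = f(L/D)V²/2g = 17.66 m
Series → Q common, losses add: H = Σh = 34.16 m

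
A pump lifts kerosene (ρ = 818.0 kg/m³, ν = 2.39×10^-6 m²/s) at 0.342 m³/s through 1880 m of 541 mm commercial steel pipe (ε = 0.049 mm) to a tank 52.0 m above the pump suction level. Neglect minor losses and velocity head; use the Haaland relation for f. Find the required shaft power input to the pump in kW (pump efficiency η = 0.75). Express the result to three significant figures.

P_shaft ≈ 212 kW

V = 4Q/(πD²) = 1.488 m/s; Re = 3.37×10^5; ε/D = 9.06×10^-5; f = 0.01490
h_f = f(L/D)V²/2g = 5.842 m
Total head H = z + h_f = 52.0 + 5.842 = 57.84 m
P_hyd = ρgQH = 818.0·9.81·0.342·57.84 = 158.7 kW
P_shaft = P_hyd/η = 158.7/0.75 = 211.7 kW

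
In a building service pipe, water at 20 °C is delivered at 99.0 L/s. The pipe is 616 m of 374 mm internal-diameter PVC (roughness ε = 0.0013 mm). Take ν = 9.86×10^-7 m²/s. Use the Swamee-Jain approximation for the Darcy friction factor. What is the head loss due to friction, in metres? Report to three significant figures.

V = 4Q/(πD²) = 4·0.0990/(π·0.374²) = 0.9012 m/s
Re = VD/ν = 0.9012·0.374/9.86×10^-7 = 3.42×10^5 → turbulent
ε/D = 0.0013/374 = 3.48×10^-6
Swamee-Jain: f = 0.01407
h_f = f(L/D)V²/(2g) = 0.01407·(616/0.374)·0.9012²/(2·9.81) = 0.9594 m

h_f ≈ 0.959 m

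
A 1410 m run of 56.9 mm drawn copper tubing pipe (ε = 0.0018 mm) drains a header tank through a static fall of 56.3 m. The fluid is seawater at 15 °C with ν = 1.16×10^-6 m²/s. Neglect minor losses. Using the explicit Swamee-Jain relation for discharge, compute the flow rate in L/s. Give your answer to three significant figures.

Q ≈ 3.87 L/s

Swamee-Jain (Type II): Q = -0.965·√(gD⁵h_f/L)·ln[ε/(3.7D) + √(3.17ν²L/(gD³h_f))]
√(gD⁵h_f/L) = √(9.81·0.0569⁵·56.3/1410) = 4.833×10^-4
ε/(3.7D) = 8.55×10^-6; √(3.17ν²L/(gD³h_f)) = 2.43×10^-4
Q = -0.965·4.833×10^-4·ln(2.517×10^-4) = 0.003865 m³/s
Check: V = 1.52 m/s, Re = 7.46×10^4, f = 0.01917, h_f = 56.0 m ≈ 56.3 m ✓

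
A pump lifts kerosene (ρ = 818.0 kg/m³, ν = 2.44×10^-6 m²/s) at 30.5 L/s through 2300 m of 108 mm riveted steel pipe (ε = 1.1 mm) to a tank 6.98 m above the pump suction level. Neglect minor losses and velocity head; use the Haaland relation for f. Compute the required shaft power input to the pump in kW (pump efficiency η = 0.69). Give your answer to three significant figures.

P_shaft ≈ 167 kW

V = 4Q/(πD²) = 3.329 m/s; Re = 1.47×10^5; ε/D = 0.0102; f = 0.03859
h_f = f(L/D)V²/2g = 464.3 m
Total head H = z + h_f = 6.98 + 464.3 = 471.3 m
P_hyd = ρgQH = 818.0·9.81·0.0305·471.3 = 115.4 kW
P_shaft = P_hyd/η = 115.4/0.69 = 167.2 kW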